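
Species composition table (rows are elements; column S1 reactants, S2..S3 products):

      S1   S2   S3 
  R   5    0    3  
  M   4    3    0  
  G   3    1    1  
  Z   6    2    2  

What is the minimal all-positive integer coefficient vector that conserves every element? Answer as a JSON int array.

Coefficients: [3, 4, 5]

R: 3·5 = 15 | 4·0+5·3 = 15
M: 3·4 = 12 | 4·3+5·0 = 12
G: 3·3 = 9 | 4·1+5·1 = 9
Z: 3·6 = 18 | 4·2+5·2 = 18
gcd(3,4,5) = 1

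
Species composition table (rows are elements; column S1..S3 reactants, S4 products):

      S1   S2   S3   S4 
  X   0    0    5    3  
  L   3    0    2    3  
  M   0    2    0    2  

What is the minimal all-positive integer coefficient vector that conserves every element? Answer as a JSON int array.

X: 3·0+5·0+3·5 = 15 | 5·3 = 15
L: 3·3+5·0+3·2 = 15 | 5·3 = 15
M: 3·0+5·2+3·0 = 10 | 5·2 = 10
gcd(3,5,3,5) = 1

Coefficients: [3, 5, 3, 5]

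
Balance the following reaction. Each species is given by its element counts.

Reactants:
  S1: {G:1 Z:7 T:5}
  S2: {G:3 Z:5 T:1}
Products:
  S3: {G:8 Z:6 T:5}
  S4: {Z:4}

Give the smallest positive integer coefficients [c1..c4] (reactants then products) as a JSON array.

Coefficients: [1, 5, 2, 5]

G: 1·1+5·3 = 16 | 2·8+5·0 = 16
Z: 1·7+5·5 = 32 | 2·6+5·4 = 32
T: 1·5+5·1 = 10 | 2·5+5·0 = 10
gcd(1,5,2,5) = 1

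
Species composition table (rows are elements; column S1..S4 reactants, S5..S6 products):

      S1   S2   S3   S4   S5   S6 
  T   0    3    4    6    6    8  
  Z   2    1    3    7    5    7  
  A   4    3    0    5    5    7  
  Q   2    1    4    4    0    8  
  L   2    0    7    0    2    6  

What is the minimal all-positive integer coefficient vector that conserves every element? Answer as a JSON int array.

T: 3·0+6·3+4·4+3·6 = 52 | 2·6+5·8 = 52
Z: 3·2+6·1+4·3+3·7 = 45 | 2·5+5·7 = 45
A: 3·4+6·3+4·0+3·5 = 45 | 2·5+5·7 = 45
Q: 3·2+6·1+4·4+3·4 = 40 | 2·0+5·8 = 40
L: 3·2+6·0+4·7+3·0 = 34 | 2·2+5·6 = 34
gcd(3,6,4,3,2,5) = 1

Coefficients: [3, 6, 4, 3, 2, 5]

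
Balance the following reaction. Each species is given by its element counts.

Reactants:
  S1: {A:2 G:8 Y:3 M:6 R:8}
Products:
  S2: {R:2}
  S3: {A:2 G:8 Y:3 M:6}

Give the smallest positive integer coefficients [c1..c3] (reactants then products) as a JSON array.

A: 1·2 = 2 | 4·0+1·2 = 2
G: 1·8 = 8 | 4·0+1·8 = 8
Y: 1·3 = 3 | 4·0+1·3 = 3
M: 1·6 = 6 | 4·0+1·6 = 6
R: 1·8 = 8 | 4·2+1·0 = 8
gcd(1,4,1) = 1

Coefficients: [1, 4, 1]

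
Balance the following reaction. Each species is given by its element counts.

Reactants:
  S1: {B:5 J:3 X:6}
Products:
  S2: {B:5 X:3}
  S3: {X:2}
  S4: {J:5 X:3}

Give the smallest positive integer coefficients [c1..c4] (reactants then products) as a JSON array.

Coefficients: [5, 5, 3, 3]

B: 5·5 = 25 | 5·5+3·0+3·0 = 25
J: 5·3 = 15 | 5·0+3·0+3·5 = 15
X: 5·6 = 30 | 5·3+3·2+3·3 = 30
gcd(5,5,3,3) = 1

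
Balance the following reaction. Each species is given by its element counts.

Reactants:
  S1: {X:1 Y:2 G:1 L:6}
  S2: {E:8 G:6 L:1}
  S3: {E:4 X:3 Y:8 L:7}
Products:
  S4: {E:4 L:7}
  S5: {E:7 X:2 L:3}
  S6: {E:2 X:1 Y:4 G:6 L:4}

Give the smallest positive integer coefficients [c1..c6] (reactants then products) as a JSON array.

E: 6·0+4·8+1·4 = 36 | 3·4+2·7+5·2 = 36
X: 6·1+4·0+1·3 = 9 | 3·0+2·2+5·1 = 9
Y: 6·2+4·0+1·8 = 20 | 3·0+2·0+5·4 = 20
G: 6·1+4·6+1·0 = 30 | 3·0+2·0+5·6 = 30
L: 6·6+4·1+1·7 = 47 | 3·7+2·3+5·4 = 47
gcd(6,4,1,3,2,5) = 1

Coefficients: [6, 4, 1, 3, 2, 5]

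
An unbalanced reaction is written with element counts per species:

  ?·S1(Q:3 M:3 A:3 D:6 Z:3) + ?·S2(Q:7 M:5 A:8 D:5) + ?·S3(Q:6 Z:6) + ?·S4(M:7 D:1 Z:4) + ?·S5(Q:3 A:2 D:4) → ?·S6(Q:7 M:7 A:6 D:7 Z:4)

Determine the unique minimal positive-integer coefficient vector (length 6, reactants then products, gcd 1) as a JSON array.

Coefficients: [2, 3, 1, 3, 3, 6]

Q: 2·3+3·7+1·6+3·0+3·3 = 42 | 6·7 = 42
M: 2·3+3·5+1·0+3·7+3·0 = 42 | 6·7 = 42
A: 2·3+3·8+1·0+3·0+3·2 = 36 | 6·6 = 36
D: 2·6+3·5+1·0+3·1+3·4 = 42 | 6·7 = 42
Z: 2·3+3·0+1·6+3·4+3·0 = 24 | 6·4 = 24
gcd(2,3,1,3,3,6) = 1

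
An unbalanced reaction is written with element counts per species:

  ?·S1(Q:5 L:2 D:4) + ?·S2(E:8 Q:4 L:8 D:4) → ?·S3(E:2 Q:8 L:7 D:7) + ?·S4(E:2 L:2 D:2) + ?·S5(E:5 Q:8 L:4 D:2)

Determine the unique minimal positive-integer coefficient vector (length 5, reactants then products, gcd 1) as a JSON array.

E: 4·0+3·8 = 24 | 2·2+5·2+2·5 = 24
Q: 4·5+3·4 = 32 | 2·8+5·0+2·8 = 32
L: 4·2+3·8 = 32 | 2·7+5·2+2·4 = 32
D: 4·4+3·4 = 28 | 2·7+5·2+2·2 = 28
gcd(4,3,2,5,2) = 1

Coefficients: [4, 3, 2, 5, 2]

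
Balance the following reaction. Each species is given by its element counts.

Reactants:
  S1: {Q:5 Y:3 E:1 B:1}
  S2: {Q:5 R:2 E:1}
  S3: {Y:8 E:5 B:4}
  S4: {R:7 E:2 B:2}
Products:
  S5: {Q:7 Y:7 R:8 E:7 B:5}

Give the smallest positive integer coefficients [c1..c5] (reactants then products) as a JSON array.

Coefficients: [1, 6, 4, 4, 5]

Q: 1·5+6·5+4·0+4·0 = 35 | 5·7 = 35
Y: 1·3+6·0+4·8+4·0 = 35 | 5·7 = 35
R: 1·0+6·2+4·0+4·7 = 40 | 5·8 = 40
E: 1·1+6·1+4·5+4·2 = 35 | 5·7 = 35
B: 1·1+6·0+4·4+4·2 = 25 | 5·5 = 25
gcd(1,6,4,4,5) = 1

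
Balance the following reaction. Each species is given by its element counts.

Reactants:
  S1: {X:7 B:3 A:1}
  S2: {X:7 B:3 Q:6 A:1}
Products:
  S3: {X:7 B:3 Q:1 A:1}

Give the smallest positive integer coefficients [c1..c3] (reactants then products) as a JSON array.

X: 5·7+1·7 = 42 | 6·7 = 42
B: 5·3+1·3 = 18 | 6·3 = 18
Q: 5·0+1·6 = 6 | 6·1 = 6
A: 5·1+1·1 = 6 | 6·1 = 6
gcd(5,1,6) = 1

Coefficients: [5, 1, 6]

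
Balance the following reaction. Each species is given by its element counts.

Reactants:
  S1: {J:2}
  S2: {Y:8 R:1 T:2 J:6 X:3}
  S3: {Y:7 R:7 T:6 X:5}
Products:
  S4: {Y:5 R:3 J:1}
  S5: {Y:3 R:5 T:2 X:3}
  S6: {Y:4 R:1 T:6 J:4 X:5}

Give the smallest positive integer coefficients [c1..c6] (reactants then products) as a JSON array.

Y: 4·0+3·8+5·7 = 59 | 6·5+3·3+5·4 = 59
R: 4·0+3·1+5·7 = 38 | 6·3+3·5+5·1 = 38
T: 4·0+3·2+5·6 = 36 | 6·0+3·2+5·6 = 36
J: 4·2+3·6+5·0 = 26 | 6·1+3·0+5·4 = 26
X: 4·0+3·3+5·5 = 34 | 6·0+3·3+5·5 = 34
gcd(4,3,5,6,3,5) = 1

Coefficients: [4, 3, 5, 6, 3, 5]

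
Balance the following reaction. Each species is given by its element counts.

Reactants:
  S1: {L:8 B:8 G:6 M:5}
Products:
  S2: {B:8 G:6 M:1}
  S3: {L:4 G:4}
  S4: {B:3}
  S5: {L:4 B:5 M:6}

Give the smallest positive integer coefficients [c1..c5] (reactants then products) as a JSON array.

Coefficients: [5, 1, 6, 4, 4]

L: 5·8 = 40 | 1·0+6·4+4·0+4·4 = 40
B: 5·8 = 40 | 1·8+6·0+4·3+4·5 = 40
G: 5·6 = 30 | 1·6+6·4+4·0+4·0 = 30
M: 5·5 = 25 | 1·1+6·0+4·0+4·6 = 25
gcd(5,1,6,4,4) = 1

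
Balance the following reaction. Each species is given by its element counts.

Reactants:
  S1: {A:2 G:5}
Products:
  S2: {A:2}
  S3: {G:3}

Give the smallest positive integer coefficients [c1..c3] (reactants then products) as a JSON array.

Coefficients: [3, 3, 5]

A: 3·2 = 6 | 3·2+5·0 = 6
G: 3·5 = 15 | 3·0+5·3 = 15
gcd(3,3,5) = 1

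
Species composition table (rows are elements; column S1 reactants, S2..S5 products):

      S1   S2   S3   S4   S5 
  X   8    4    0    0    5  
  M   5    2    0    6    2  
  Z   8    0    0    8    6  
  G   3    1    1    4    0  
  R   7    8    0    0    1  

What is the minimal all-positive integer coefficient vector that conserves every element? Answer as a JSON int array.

Coefficients: [4, 3, 5, 1, 4]

X: 4·8 = 32 | 3·4+5·0+1·0+4·5 = 32
M: 4·5 = 20 | 3·2+5·0+1·6+4·2 = 20
Z: 4·8 = 32 | 3·0+5·0+1·8+4·6 = 32
G: 4·3 = 12 | 3·1+5·1+1·4+4·0 = 12
R: 4·7 = 28 | 3·8+5·0+1·0+4·1 = 28
gcd(4,3,5,1,4) = 1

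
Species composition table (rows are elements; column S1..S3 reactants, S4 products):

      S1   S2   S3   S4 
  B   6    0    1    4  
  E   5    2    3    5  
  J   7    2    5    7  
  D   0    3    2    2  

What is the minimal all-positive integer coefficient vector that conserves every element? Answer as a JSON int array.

Coefficients: [3, 2, 2, 5]

B: 3·6+2·0+2·1 = 20 | 5·4 = 20
E: 3·5+2·2+2·3 = 25 | 5·5 = 25
J: 3·7+2·2+2·5 = 35 | 5·7 = 35
D: 3·0+2·3+2·2 = 10 | 5·2 = 10
gcd(3,2,2,5) = 1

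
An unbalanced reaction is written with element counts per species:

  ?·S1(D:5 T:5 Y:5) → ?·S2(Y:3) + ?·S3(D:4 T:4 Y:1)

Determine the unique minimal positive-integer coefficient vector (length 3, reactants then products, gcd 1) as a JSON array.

Coefficients: [4, 5, 5]

D: 4·5 = 20 | 5·0+5·4 = 20
T: 4·5 = 20 | 5·0+5·4 = 20
Y: 4·5 = 20 | 5·3+5·1 = 20
gcd(4,5,5) = 1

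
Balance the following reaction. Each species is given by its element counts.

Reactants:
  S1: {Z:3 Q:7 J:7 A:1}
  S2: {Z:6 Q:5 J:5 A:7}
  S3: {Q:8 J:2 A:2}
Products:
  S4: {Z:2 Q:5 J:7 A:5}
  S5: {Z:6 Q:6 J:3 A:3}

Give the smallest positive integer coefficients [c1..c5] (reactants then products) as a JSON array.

Coefficients: [4, 6, 1, 6, 6]

Z: 4·3+6·6+1·0 = 48 | 6·2+6·6 = 48
Q: 4·7+6·5+1·8 = 66 | 6·5+6·6 = 66
J: 4·7+6·5+1·2 = 60 | 6·7+6·3 = 60
A: 4·1+6·7+1·2 = 48 | 6·5+6·3 = 48
gcd(4,6,1,6,6) = 1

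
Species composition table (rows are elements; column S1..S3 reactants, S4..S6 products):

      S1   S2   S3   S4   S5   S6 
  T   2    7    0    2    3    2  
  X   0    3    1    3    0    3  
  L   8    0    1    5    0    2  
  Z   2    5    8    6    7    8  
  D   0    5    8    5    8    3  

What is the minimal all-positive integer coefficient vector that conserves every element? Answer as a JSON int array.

T: 2·2+3·7+6·0 = 25 | 4·2+5·3+1·2 = 25
X: 2·0+3·3+6·1 = 15 | 4·3+5·0+1·3 = 15
L: 2·8+3·0+6·1 = 22 | 4·5+5·0+1·2 = 22
Z: 2·2+3·5+6·8 = 67 | 4·6+5·7+1·8 = 67
D: 2·0+3·5+6·8 = 63 | 4·5+5·8+1·3 = 63
gcd(2,3,6,4,5,1) = 1

Coefficients: [2, 3, 6, 4, 5, 1]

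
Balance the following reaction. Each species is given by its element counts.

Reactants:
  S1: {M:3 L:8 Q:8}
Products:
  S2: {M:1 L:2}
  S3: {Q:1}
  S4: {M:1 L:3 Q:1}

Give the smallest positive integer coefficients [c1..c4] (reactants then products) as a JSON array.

Coefficients: [1, 1, 6, 2]

M: 1·3 = 3 | 1·1+6·0+2·1 = 3
L: 1·8 = 8 | 1·2+6·0+2·3 = 8
Q: 1·8 = 8 | 1·0+6·1+2·1 = 8
gcd(1,1,6,2) = 1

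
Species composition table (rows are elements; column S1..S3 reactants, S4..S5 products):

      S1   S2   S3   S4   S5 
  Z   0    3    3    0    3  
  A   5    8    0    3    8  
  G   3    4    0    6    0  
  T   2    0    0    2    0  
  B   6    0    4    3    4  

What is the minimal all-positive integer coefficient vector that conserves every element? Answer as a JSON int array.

Z: 4·0+3·3+1·3 = 12 | 4·0+4·3 = 12
A: 4·5+3·8+1·0 = 44 | 4·3+4·8 = 44
G: 4·3+3·4+1·0 = 24 | 4·6+4·0 = 24
T: 4·2+3·0+1·0 = 8 | 4·2+4·0 = 8
B: 4·6+3·0+1·4 = 28 | 4·3+4·4 = 28
gcd(4,3,1,4,4) = 1

Coefficients: [4, 3, 1, 4, 4]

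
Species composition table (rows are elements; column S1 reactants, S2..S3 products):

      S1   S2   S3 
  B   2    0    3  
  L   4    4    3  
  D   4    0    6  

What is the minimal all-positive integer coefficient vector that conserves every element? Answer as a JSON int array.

B: 6·2 = 12 | 3·0+4·3 = 12
L: 6·4 = 24 | 3·4+4·3 = 24
D: 6·4 = 24 | 3·0+4·6 = 24
gcd(6,3,4) = 1

Coefficients: [6, 3, 4]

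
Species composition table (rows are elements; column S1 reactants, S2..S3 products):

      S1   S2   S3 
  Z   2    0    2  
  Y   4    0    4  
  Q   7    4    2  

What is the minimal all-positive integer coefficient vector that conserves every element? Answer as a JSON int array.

Z: 4·2 = 8 | 5·0+4·2 = 8
Y: 4·4 = 16 | 5·0+4·4 = 16
Q: 4·7 = 28 | 5·4+4·2 = 28
gcd(4,5,4) = 1

Coefficients: [4, 5, 4]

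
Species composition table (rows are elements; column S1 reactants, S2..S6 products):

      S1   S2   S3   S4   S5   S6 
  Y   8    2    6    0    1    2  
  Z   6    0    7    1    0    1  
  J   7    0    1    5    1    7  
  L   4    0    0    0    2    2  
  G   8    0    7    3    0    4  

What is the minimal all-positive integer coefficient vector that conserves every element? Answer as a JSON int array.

Coefficients: [4, 2, 3, 1, 6, 2]

Y: 4·8 = 32 | 2·2+3·6+1·0+6·1+2·2 = 32
Z: 4·6 = 24 | 2·0+3·7+1·1+6·0+2·1 = 24
J: 4·7 = 28 | 2·0+3·1+1·5+6·1+2·7 = 28
L: 4·4 = 16 | 2·0+3·0+1·0+6·2+2·2 = 16
G: 4·8 = 32 | 2·0+3·7+1·3+6·0+2·4 = 32
gcd(4,2,3,1,6,2) = 1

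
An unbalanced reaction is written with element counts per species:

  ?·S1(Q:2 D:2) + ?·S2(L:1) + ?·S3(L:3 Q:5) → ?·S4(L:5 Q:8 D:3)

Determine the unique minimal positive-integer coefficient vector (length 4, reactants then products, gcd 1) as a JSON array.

Coefficients: [3, 4, 2, 2]

L: 3·0+4·1+2·3 = 10 | 2·5 = 10
Q: 3·2+4·0+2·5 = 16 | 2·8 = 16
D: 3·2+4·0+2·0 = 6 | 2·3 = 6
gcd(3,4,2,2) = 1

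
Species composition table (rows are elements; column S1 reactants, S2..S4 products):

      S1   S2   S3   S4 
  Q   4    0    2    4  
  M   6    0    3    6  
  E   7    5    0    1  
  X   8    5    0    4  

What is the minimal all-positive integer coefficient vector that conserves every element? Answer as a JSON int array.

Q: 3·4 = 12 | 4·0+4·2+1·4 = 12
M: 3·6 = 18 | 4·0+4·3+1·6 = 18
E: 3·7 = 21 | 4·5+4·0+1·1 = 21
X: 3·8 = 24 | 4·5+4·0+1·4 = 24
gcd(3,4,4,1) = 1

Coefficients: [3, 4, 4, 1]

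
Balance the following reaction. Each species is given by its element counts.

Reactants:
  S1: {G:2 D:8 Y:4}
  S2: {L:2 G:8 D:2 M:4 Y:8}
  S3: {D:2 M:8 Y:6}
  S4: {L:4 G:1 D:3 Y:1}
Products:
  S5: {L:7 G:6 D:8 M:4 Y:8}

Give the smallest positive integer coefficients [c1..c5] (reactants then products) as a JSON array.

L: 1·0+2·2+1·0+6·4 = 28 | 4·7 = 28
G: 1·2+2·8+1·0+6·1 = 24 | 4·6 = 24
D: 1·8+2·2+1·2+6·3 = 32 | 4·8 = 32
M: 1·0+2·4+1·8+6·0 = 16 | 4·4 = 16
Y: 1·4+2·8+1·6+6·1 = 32 | 4·8 = 32
gcd(1,2,1,6,4) = 1

Coefficients: [1, 2, 1, 6, 4]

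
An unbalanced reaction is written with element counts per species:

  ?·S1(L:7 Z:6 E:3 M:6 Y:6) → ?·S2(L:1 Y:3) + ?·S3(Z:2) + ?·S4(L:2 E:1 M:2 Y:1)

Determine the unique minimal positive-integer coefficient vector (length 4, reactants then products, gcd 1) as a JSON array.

L: 1·7 = 7 | 1·1+3·0+3·2 = 7
Z: 1·6 = 6 | 1·0+3·2+3·0 = 6
E: 1·3 = 3 | 1·0+3·0+3·1 = 3
M: 1·6 = 6 | 1·0+3·0+3·2 = 6
Y: 1·6 = 6 | 1·3+3·0+3·1 = 6
gcd(1,1,3,3) = 1

Coefficients: [1, 1, 3, 3]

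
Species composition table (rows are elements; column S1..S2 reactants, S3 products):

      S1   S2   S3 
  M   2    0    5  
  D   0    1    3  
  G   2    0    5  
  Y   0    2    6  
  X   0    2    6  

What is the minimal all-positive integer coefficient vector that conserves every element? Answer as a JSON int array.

Coefficients: [5, 6, 2]

M: 5·2+6·0 = 10 | 2·5 = 10
D: 5·0+6·1 = 6 | 2·3 = 6
G: 5·2+6·0 = 10 | 2·5 = 10
Y: 5·0+6·2 = 12 | 2·6 = 12
X: 5·0+6·2 = 12 | 2·6 = 12
gcd(5,6,2) = 1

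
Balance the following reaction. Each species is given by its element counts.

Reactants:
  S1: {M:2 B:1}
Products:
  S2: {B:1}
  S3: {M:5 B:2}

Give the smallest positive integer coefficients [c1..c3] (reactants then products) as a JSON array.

Coefficients: [5, 1, 2]

M: 5·2 = 10 | 1·0+2·5 = 10
B: 5·1 = 5 | 1·1+2·2 = 5
gcd(5,1,2) = 1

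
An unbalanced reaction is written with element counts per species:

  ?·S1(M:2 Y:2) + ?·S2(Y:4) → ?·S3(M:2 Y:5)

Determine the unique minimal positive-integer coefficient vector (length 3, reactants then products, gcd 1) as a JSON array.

M: 4·2+3·0 = 8 | 4·2 = 8
Y: 4·2+3·4 = 20 | 4·5 = 20
gcd(4,3,4) = 1

Coefficients: [4, 3, 4]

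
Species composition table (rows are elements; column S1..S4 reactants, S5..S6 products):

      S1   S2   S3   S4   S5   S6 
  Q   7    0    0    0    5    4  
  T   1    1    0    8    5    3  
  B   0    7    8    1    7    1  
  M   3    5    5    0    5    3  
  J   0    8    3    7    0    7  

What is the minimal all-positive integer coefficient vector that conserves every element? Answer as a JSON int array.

Q: 5·7+1·0+2·0+3·0 = 35 | 3·5+5·4 = 35
T: 5·1+1·1+2·0+3·8 = 30 | 3·5+5·3 = 30
B: 5·0+1·7+2·8+3·1 = 26 | 3·7+5·1 = 26
M: 5·3+1·5+2·5+3·0 = 30 | 3·5+5·3 = 30
J: 5·0+1·8+2·3+3·7 = 35 | 3·0+5·7 = 35
gcd(5,1,2,3,3,5) = 1

Coefficients: [5, 1, 2, 3, 3, 5]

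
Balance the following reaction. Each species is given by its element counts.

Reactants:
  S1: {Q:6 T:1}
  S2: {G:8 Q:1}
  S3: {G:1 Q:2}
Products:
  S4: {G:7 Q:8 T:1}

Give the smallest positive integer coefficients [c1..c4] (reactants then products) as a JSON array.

G: 5·0+4·8+3·1 = 35 | 5·7 = 35
Q: 5·6+4·1+3·2 = 40 | 5·8 = 40
T: 5·1+4·0+3·0 = 5 | 5·1 = 5
gcd(5,4,3,5) = 1

Coefficients: [5, 4, 3, 5]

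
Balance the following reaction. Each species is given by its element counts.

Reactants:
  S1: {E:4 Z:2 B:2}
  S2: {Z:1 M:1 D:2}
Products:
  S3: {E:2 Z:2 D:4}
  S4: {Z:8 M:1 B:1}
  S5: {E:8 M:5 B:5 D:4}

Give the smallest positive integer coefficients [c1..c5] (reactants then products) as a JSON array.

E: 3·4+6·0 = 12 | 2·2+1·0+1·8 = 12
Z: 3·2+6·1 = 12 | 2·2+1·8+1·0 = 12
M: 3·0+6·1 = 6 | 2·0+1·1+1·5 = 6
B: 3·2+6·0 = 6 | 2·0+1·1+1·5 = 6
D: 3·0+6·2 = 12 | 2·4+1·0+1·4 = 12
gcd(3,6,2,1,1) = 1

Coefficients: [3, 6, 2, 1, 1]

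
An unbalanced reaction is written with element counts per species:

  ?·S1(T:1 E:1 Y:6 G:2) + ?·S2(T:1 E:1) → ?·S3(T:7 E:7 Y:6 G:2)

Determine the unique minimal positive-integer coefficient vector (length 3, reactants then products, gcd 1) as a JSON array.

Coefficients: [1, 6, 1]

T: 1·1+6·1 = 7 | 1·7 = 7
E: 1·1+6·1 = 7 | 1·7 = 7
Y: 1·6+6·0 = 6 | 1·6 = 6
G: 1·2+6·0 = 2 | 1·2 = 2
gcd(1,6,1) = 1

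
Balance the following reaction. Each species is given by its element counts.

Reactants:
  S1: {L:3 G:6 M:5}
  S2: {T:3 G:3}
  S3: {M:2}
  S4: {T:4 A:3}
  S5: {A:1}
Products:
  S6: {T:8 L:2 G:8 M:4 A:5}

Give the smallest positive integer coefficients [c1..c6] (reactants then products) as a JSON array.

Coefficients: [2, 4, 1, 3, 6, 3]

T: 2·0+4·3+1·0+3·4+6·0 = 24 | 3·8 = 24
L: 2·3+4·0+1·0+3·0+6·0 = 6 | 3·2 = 6
G: 2·6+4·3+1·0+3·0+6·0 = 24 | 3·8 = 24
M: 2·5+4·0+1·2+3·0+6·0 = 12 | 3·4 = 12
A: 2·0+4·0+1·0+3·3+6·1 = 15 | 3·5 = 15
gcd(2,4,1,3,6,3) = 1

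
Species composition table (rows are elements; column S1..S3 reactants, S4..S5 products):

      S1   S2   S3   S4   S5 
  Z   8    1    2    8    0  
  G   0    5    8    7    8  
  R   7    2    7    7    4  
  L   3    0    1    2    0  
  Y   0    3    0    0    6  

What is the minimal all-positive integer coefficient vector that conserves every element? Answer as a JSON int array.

Z: 1·8+6·1+1·2 = 16 | 2·8+3·0 = 16
G: 1·0+6·5+1·8 = 38 | 2·7+3·8 = 38
R: 1·7+6·2+1·7 = 26 | 2·7+3·4 = 26
L: 1·3+6·0+1·1 = 4 | 2·2+3·0 = 4
Y: 1·0+6·3+1·0 = 18 | 2·0+3·6 = 18
gcd(1,6,1,2,3) = 1

Coefficients: [1, 6, 1, 2, 3]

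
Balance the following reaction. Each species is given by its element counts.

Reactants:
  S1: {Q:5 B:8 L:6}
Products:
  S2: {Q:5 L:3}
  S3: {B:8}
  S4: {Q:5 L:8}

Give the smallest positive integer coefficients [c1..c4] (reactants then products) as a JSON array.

Q: 5·5 = 25 | 2·5+5·0+3·5 = 25
B: 5·8 = 40 | 2·0+5·8+3·0 = 40
L: 5·6 = 30 | 2·3+5·0+3·8 = 30
gcd(5,2,5,3) = 1

Coefficients: [5, 2, 5, 3]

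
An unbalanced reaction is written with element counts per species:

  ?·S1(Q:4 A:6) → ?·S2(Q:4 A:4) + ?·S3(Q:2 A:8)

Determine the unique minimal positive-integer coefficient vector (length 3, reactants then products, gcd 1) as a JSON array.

Coefficients: [6, 5, 2]

Q: 6·4 = 24 | 5·4+2·2 = 24
A: 6·6 = 36 | 5·4+2·8 = 36
gcd(6,5,2) = 1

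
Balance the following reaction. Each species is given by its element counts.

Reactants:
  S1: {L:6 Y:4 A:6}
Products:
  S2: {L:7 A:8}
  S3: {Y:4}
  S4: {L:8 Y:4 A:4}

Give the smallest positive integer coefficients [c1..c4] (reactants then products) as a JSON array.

L: 6·6 = 36 | 4·7+5·0+1·8 = 36
Y: 6·4 = 24 | 4·0+5·4+1·4 = 24
A: 6·6 = 36 | 4·8+5·0+1·4 = 36
gcd(6,4,5,1) = 1

Coefficients: [6, 4, 5, 1]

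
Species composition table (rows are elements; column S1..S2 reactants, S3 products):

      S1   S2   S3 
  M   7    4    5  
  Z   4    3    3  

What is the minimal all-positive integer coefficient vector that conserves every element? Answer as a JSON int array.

Coefficients: [3, 1, 5]

M: 3·7+1·4 = 25 | 5·5 = 25
Z: 3·4+1·3 = 15 | 5·3 = 15
gcd(3,1,5) = 1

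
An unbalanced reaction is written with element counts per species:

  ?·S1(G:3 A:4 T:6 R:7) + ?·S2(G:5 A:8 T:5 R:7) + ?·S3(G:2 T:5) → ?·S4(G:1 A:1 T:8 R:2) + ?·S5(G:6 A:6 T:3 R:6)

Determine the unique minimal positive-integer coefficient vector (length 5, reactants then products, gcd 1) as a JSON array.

G: 3·3+3·5+6·2 = 36 | 6·1+5·6 = 36
A: 3·4+3·8+6·0 = 36 | 6·1+5·6 = 36
T: 3·6+3·5+6·5 = 63 | 6·8+5·3 = 63
R: 3·7+3·7+6·0 = 42 | 6·2+5·6 = 42
gcd(3,3,6,6,5) = 1

Coefficients: [3, 3, 6, 6, 5]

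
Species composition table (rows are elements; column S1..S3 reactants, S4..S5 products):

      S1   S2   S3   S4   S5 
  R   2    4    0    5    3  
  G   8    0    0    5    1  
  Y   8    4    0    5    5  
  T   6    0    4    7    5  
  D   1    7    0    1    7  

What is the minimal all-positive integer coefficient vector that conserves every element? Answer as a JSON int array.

Coefficients: [1, 3, 4, 1, 3]

R: 1·2+3·4+4·0 = 14 | 1·5+3·3 = 14
G: 1·8+3·0+4·0 = 8 | 1·5+3·1 = 8
Y: 1·8+3·4+4·0 = 20 | 1·5+3·5 = 20
T: 1·6+3·0+4·4 = 22 | 1·7+3·5 = 22
D: 1·1+3·7+4·0 = 22 | 1·1+3·7 = 22
gcd(1,3,4,1,3) = 1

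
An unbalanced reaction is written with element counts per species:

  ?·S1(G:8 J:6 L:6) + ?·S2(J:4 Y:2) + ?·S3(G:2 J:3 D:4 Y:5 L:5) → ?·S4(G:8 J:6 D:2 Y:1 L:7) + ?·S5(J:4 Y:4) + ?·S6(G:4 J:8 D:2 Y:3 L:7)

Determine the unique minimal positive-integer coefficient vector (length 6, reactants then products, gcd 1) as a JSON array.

Coefficients: [6, 6, 4, 6, 5, 2]

G: 6·8+6·0+4·2 = 56 | 6·8+5·0+2·4 = 56
J: 6·6+6·4+4·3 = 72 | 6·6+5·4+2·8 = 72
D: 6·0+6·0+4·4 = 16 | 6·2+5·0+2·2 = 16
Y: 6·0+6·2+4·5 = 32 | 6·1+5·4+2·3 = 32
L: 6·6+6·0+4·5 = 56 | 6·7+5·0+2·7 = 56
gcd(6,6,4,6,5,2) = 1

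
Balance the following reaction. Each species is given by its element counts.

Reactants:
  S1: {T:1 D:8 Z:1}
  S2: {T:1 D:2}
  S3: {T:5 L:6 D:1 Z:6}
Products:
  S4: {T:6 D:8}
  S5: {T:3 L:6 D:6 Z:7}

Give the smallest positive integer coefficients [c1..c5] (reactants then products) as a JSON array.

Coefficients: [4, 6, 4, 3, 4]

T: 4·1+6·1+4·5 = 30 | 3·6+4·3 = 30
L: 4·0+6·0+4·6 = 24 | 3·0+4·6 = 24
D: 4·8+6·2+4·1 = 48 | 3·8+4·6 = 48
Z: 4·1+6·0+4·6 = 28 | 3·0+4·7 = 28
gcd(4,6,4,3,4) = 1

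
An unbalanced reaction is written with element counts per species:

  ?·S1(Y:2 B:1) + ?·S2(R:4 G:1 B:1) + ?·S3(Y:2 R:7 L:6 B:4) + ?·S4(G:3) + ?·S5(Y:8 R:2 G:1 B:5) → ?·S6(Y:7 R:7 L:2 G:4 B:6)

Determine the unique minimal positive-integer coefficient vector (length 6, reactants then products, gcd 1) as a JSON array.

Y: 3·2+5·0+2·2+5·0+4·8 = 42 | 6·7 = 42
R: 3·0+5·4+2·7+5·0+4·2 = 42 | 6·7 = 42
L: 3·0+5·0+2·6+5·0+4·0 = 12 | 6·2 = 12
G: 3·0+5·1+2·0+5·3+4·1 = 24 | 6·4 = 24
B: 3·1+5·1+2·4+5·0+4·5 = 36 | 6·6 = 36
gcd(3,5,2,5,4,6) = 1

Coefficients: [3, 5, 2, 5, 4, 6]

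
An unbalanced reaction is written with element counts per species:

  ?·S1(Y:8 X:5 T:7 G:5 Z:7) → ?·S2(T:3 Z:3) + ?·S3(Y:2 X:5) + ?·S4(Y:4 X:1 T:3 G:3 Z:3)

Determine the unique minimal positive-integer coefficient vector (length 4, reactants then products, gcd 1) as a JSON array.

Coefficients: [3, 2, 2, 5]

Y: 3·8 = 24 | 2·0+2·2+5·4 = 24
X: 3·5 = 15 | 2·0+2·5+5·1 = 15
T: 3·7 = 21 | 2·3+2·0+5·3 = 21
G: 3·5 = 15 | 2·0+2·0+5·3 = 15
Z: 3·7 = 21 | 2·3+2·0+5·3 = 21
gcd(3,2,2,5) = 1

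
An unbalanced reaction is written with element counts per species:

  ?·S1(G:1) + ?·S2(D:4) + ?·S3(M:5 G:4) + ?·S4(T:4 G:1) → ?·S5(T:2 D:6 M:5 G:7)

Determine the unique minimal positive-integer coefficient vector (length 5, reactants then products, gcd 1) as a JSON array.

Coefficients: [5, 3, 2, 1, 2]

T: 5·0+3·0+2·0+1·4 = 4 | 2·2 = 4
D: 5·0+3·4+2·0+1·0 = 12 | 2·6 = 12
M: 5·0+3·0+2·5+1·0 = 10 | 2·5 = 10
G: 5·1+3·0+2·4+1·1 = 14 | 2·7 = 14
gcd(5,3,2,1,2) = 1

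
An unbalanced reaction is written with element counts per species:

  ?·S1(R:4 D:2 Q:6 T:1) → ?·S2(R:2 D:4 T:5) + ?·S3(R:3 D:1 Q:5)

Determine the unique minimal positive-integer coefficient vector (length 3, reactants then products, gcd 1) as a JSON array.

Coefficients: [5, 1, 6]

R: 5·4 = 20 | 1·2+6·3 = 20
D: 5·2 = 10 | 1·4+6·1 = 10
Q: 5·6 = 30 | 1·0+6·5 = 30
T: 5·1 = 5 | 1·5+6·0 = 5
gcd(5,1,6) = 1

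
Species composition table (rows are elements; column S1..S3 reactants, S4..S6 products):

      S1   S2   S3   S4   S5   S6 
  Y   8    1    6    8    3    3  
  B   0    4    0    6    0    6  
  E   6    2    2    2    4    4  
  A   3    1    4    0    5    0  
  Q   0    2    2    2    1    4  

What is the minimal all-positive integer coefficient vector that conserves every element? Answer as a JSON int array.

Coefficients: [1, 3, 1, 1, 2, 1]

Y: 1·8+3·1+1·6 = 17 | 1·8+2·3+1·3 = 17
B: 1·0+3·4+1·0 = 12 | 1·6+2·0+1·6 = 12
E: 1·6+3·2+1·2 = 14 | 1·2+2·4+1·4 = 14
A: 1·3+3·1+1·4 = 10 | 1·0+2·5+1·0 = 10
Q: 1·0+3·2+1·2 = 8 | 1·2+2·1+1·4 = 8
gcd(1,3,1,1,2,1) = 1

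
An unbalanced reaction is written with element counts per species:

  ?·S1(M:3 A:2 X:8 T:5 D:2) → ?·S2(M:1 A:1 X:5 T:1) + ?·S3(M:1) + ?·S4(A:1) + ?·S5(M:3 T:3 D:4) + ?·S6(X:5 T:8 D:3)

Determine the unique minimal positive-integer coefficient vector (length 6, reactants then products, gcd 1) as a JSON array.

Coefficients: [5, 6, 6, 4, 1, 2]

M: 5·3 = 15 | 6·1+6·1+4·0+1·3+2·0 = 15
A: 5·2 = 10 | 6·1+6·0+4·1+1·0+2·0 = 10
X: 5·8 = 40 | 6·5+6·0+4·0+1·0+2·5 = 40
T: 5·5 = 25 | 6·1+6·0+4·0+1·3+2·8 = 25
D: 5·2 = 10 | 6·0+6·0+4·0+1·4+2·3 = 10
gcd(5,6,6,4,1,2) = 1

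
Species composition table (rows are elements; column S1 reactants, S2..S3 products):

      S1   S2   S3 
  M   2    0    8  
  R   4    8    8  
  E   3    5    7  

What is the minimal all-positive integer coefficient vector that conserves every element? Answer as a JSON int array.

M: 4·2 = 8 | 1·0+1·8 = 8
R: 4·4 = 16 | 1·8+1·8 = 16
E: 4·3 = 12 | 1·5+1·7 = 12
gcd(4,1,1) = 1

Coefficients: [4, 1, 1]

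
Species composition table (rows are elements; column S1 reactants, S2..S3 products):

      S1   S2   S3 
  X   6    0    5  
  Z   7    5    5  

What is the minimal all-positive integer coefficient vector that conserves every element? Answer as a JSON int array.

Coefficients: [5, 1, 6]

X: 5·6 = 30 | 1·0+6·5 = 30
Z: 5·7 = 35 | 1·5+6·5 = 35
gcd(5,1,6) = 1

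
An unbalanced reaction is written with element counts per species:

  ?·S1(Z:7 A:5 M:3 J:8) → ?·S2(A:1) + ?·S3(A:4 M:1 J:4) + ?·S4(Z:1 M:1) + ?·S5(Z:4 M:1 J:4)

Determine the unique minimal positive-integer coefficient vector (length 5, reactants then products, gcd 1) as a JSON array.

Z: 2·7 = 14 | 6·0+1·0+2·1+3·4 = 14
A: 2·5 = 10 | 6·1+1·4+2·0+3·0 = 10
M: 2·3 = 6 | 6·0+1·1+2·1+3·1 = 6
J: 2·8 = 16 | 6·0+1·4+2·0+3·4 = 16
gcd(2,6,1,2,3) = 1

Coefficients: [2, 6, 1, 2, 3]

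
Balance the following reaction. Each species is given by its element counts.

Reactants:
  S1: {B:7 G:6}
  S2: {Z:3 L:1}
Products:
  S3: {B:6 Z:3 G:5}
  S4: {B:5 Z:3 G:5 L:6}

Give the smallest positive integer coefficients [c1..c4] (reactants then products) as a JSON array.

B: 5·7+6·0 = 35 | 5·6+1·5 = 35
Z: 5·0+6·3 = 18 | 5·3+1·3 = 18
G: 5·6+6·0 = 30 | 5·5+1·5 = 30
L: 5·0+6·1 = 6 | 5·0+1·6 = 6
gcd(5,6,5,1) = 1

Coefficients: [5, 6, 5, 1]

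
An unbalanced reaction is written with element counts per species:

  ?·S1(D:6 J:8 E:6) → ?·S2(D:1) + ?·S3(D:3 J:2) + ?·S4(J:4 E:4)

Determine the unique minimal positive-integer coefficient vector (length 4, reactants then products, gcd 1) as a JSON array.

D: 2·6 = 12 | 6·1+2·3+3·0 = 12
J: 2·8 = 16 | 6·0+2·2+3·4 = 16
E: 2·6 = 12 | 6·0+2·0+3·4 = 12
gcd(2,6,2,3) = 1

Coefficients: [2, 6, 2, 3]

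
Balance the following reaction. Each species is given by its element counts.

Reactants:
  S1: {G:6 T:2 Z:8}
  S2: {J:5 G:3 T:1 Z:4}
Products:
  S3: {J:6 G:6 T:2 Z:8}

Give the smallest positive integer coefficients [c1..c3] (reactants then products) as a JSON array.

J: 2·0+6·5 = 30 | 5·6 = 30
G: 2·6+6·3 = 30 | 5·6 = 30
T: 2·2+6·1 = 10 | 5·2 = 10
Z: 2·8+6·4 = 40 | 5·8 = 40
gcd(2,6,5) = 1

Coefficients: [2, 6, 5]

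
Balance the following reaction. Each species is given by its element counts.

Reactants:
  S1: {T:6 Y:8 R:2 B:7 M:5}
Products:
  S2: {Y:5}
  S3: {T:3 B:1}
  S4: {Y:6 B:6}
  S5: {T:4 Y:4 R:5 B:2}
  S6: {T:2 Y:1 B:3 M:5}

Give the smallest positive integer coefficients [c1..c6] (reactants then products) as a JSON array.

Coefficients: [5, 3, 4, 2, 2, 5]

T: 5·6 = 30 | 3·0+4·3+2·0+2·4+5·2 = 30
Y: 5·8 = 40 | 3·5+4·0+2·6+2·4+5·1 = 40
R: 5·2 = 10 | 3·0+4·0+2·0+2·5+5·0 = 10
B: 5·7 = 35 | 3·0+4·1+2·6+2·2+5·3 = 35
M: 5·5 = 25 | 3·0+4·0+2·0+2·0+5·5 = 25
gcd(5,3,4,2,2,5) = 1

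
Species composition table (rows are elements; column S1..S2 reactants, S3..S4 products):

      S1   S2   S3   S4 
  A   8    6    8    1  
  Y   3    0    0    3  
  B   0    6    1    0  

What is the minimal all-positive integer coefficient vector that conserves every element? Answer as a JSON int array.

Coefficients: [6, 1, 6, 6]

A: 6·8+1·6 = 54 | 6·8+6·1 = 54
Y: 6·3+1·0 = 18 | 6·0+6·3 = 18
B: 6·0+1·6 = 6 | 6·1+6·0 = 6
gcd(6,1,6,6) = 1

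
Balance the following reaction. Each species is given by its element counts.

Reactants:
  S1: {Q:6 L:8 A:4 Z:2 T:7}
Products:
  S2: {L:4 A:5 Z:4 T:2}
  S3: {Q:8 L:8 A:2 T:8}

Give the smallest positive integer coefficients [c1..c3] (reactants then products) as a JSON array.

Q: 4·6 = 24 | 2·0+3·8 = 24
L: 4·8 = 32 | 2·4+3·8 = 32
A: 4·4 = 16 | 2·5+3·2 = 16
Z: 4·2 = 8 | 2·4+3·0 = 8
T: 4·7 = 28 | 2·2+3·8 = 28
gcd(4,2,3) = 1

Coefficients: [4, 2, 3]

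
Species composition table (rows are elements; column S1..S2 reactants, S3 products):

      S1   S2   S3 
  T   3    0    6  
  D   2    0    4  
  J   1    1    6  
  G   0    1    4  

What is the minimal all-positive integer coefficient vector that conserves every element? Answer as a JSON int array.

Coefficients: [2, 4, 1]

T: 2·3+4·0 = 6 | 1·6 = 6
D: 2·2+4·0 = 4 | 1·4 = 4
J: 2·1+4·1 = 6 | 1·6 = 6
G: 2·0+4·1 = 4 | 1·4 = 4
gcd(2,4,1) = 1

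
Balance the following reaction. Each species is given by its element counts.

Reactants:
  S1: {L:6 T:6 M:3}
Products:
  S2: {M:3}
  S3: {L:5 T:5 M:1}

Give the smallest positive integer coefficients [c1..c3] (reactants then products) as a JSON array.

Coefficients: [5, 3, 6]

L: 5·6 = 30 | 3·0+6·5 = 30
T: 5·6 = 30 | 3·0+6·5 = 30
M: 5·3 = 15 | 3·3+6·1 = 15
gcd(5,3,6) = 1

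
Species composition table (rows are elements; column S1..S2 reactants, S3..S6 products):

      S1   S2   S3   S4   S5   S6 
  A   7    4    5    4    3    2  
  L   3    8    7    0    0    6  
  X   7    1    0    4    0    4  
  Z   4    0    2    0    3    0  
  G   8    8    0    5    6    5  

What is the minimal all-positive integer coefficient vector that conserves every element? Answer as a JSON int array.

A: 4·7+4·4 = 44 | 2·5+3·4+4·3+5·2 = 44
L: 4·3+4·8 = 44 | 2·7+3·0+4·0+5·6 = 44
X: 4·7+4·1 = 32 | 2·0+3·4+4·0+5·4 = 32
Z: 4·4+4·0 = 16 | 2·2+3·0+4·3+5·0 = 16
G: 4·8+4·8 = 64 | 2·0+3·5+4·6+5·5 = 64
gcd(4,4,2,3,4,5) = 1

Coefficients: [4, 4, 2, 3, 4, 5]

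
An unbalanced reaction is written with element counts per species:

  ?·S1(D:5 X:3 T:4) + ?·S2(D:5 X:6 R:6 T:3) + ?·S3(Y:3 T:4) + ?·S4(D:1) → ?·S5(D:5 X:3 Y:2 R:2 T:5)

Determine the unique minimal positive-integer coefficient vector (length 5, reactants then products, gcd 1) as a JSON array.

D: 1·5+1·5+2·0+5·1 = 15 | 3·5 = 15
X: 1·3+1·6+2·0+5·0 = 9 | 3·3 = 9
Y: 1·0+1·0+2·3+5·0 = 6 | 3·2 = 6
R: 1·0+1·6+2·0+5·0 = 6 | 3·2 = 6
T: 1·4+1·3+2·4+5·0 = 15 | 3·5 = 15
gcd(1,1,2,5,3) = 1

Coefficients: [1, 1, 2, 5, 3]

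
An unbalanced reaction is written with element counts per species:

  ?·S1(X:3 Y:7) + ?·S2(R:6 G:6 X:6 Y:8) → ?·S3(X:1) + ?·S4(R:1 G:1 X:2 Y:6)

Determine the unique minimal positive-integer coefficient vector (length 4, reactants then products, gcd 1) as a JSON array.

Coefficients: [4, 1, 6, 6]

R: 4·0+1·6 = 6 | 6·0+6·1 = 6
G: 4·0+1·6 = 6 | 6·0+6·1 = 6
X: 4·3+1·6 = 18 | 6·1+6·2 = 18
Y: 4·7+1·8 = 36 | 6·0+6·6 = 36
gcd(4,1,6,6) = 1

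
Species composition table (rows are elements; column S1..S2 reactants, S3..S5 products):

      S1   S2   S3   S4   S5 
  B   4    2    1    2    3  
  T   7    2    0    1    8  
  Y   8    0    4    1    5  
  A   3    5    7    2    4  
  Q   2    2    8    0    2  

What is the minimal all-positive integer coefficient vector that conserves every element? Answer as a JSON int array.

Coefficients: [3, 4, 1, 5, 3]

B: 3·4+4·2 = 20 | 1·1+5·2+3·3 = 20
T: 3·7+4·2 = 29 | 1·0+5·1+3·8 = 29
Y: 3·8+4·0 = 24 | 1·4+5·1+3·5 = 24
A: 3·3+4·5 = 29 | 1·7+5·2+3·4 = 29
Q: 3·2+4·2 = 14 | 1·8+5·0+3·2 = 14
gcd(3,4,1,5,3) = 1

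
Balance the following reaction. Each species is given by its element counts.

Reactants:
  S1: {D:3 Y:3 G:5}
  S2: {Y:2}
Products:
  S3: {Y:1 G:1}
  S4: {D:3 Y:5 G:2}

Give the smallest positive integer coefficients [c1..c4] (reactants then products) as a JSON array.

Coefficients: [2, 5, 6, 2]

D: 2·3+5·0 = 6 | 6·0+2·3 = 6
Y: 2·3+5·2 = 16 | 6·1+2·5 = 16
G: 2·5+5·0 = 10 | 6·1+2·2 = 10
gcd(2,5,6,2) = 1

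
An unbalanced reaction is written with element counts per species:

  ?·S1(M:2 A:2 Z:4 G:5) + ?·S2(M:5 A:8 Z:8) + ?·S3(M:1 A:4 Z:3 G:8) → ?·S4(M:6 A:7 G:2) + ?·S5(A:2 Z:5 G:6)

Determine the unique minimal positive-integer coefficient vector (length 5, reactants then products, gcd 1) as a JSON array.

Coefficients: [2, 1, 3, 2, 5]

M: 2·2+1·5+3·1 = 12 | 2·6+5·0 = 12
A: 2·2+1·8+3·4 = 24 | 2·7+5·2 = 24
Z: 2·4+1·8+3·3 = 25 | 2·0+5·5 = 25
G: 2·5+1·0+3·8 = 34 | 2·2+5·6 = 34
gcd(2,1,3,2,5) = 1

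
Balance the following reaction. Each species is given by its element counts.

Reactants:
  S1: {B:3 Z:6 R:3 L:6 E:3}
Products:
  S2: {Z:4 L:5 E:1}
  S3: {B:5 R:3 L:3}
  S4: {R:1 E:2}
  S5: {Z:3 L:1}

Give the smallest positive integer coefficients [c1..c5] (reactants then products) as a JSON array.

B: 5·3 = 15 | 3·0+3·5+6·0+6·0 = 15
Z: 5·6 = 30 | 3·4+3·0+6·0+6·3 = 30
R: 5·3 = 15 | 3·0+3·3+6·1+6·0 = 15
L: 5·6 = 30 | 3·5+3·3+6·0+6·1 = 30
E: 5·3 = 15 | 3·1+3·0+6·2+6·0 = 15
gcd(5,3,3,6,6) = 1

Coefficients: [5, 3, 3, 6, 6]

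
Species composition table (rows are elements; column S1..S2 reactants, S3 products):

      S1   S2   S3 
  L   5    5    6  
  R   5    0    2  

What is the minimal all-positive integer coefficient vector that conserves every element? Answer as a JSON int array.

Coefficients: [2, 4, 5]

L: 2·5+4·5 = 30 | 5·6 = 30
R: 2·5+4·0 = 10 | 5·2 = 10
gcd(2,4,5) = 1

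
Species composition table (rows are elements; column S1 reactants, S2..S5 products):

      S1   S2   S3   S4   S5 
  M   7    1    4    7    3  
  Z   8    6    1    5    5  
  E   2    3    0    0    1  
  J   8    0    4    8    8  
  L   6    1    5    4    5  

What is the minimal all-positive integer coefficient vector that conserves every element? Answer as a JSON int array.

M: 5·7 = 35 | 3·1+2·4+3·7+1·3 = 35
Z: 5·8 = 40 | 3·6+2·1+3·5+1·5 = 40
E: 5·2 = 10 | 3·3+2·0+3·0+1·1 = 10
J: 5·8 = 40 | 3·0+2·4+3·8+1·8 = 40
L: 5·6 = 30 | 3·1+2·5+3·4+1·5 = 30
gcd(5,3,2,3,1) = 1

Coefficients: [5, 3, 2, 3, 1]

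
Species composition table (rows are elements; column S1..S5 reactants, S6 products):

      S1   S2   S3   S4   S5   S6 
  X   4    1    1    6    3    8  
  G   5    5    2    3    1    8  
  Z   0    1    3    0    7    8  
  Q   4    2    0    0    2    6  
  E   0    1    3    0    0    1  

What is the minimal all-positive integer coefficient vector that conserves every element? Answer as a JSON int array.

Coefficients: [4, 2, 1, 1, 5, 5]

X: 4·4+2·1+1·1+1·6+5·3 = 40 | 5·8 = 40
G: 4·5+2·5+1·2+1·3+5·1 = 40 | 5·8 = 40
Z: 4·0+2·1+1·3+1·0+5·7 = 40 | 5·8 = 40
Q: 4·4+2·2+1·0+1·0+5·2 = 30 | 5·6 = 30
E: 4·0+2·1+1·3+1·0+5·0 = 5 | 5·1 = 5
gcd(4,2,1,1,5,5) = 1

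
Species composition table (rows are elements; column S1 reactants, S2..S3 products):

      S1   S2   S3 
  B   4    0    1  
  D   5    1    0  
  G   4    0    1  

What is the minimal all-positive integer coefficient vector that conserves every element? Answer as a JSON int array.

Coefficients: [1, 5, 4]

B: 1·4 = 4 | 5·0+4·1 = 4
D: 1·5 = 5 | 5·1+4·0 = 5
G: 1·4 = 4 | 5·0+4·1 = 4
gcd(1,5,4) = 1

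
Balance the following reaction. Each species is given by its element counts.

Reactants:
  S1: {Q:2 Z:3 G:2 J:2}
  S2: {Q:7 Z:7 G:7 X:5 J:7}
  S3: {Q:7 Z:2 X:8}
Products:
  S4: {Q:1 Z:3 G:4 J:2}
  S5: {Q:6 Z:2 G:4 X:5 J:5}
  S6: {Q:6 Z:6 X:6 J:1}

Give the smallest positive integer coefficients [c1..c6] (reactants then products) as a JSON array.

Coefficients: [1, 6, 3, 5, 6, 4]

Q: 1·2+6·7+3·7 = 65 | 5·1+6·6+4·6 = 65
Z: 1·3+6·7+3·2 = 51 | 5·3+6·2+4·6 = 51
G: 1·2+6·7+3·0 = 44 | 5·4+6·4+4·0 = 44
X: 1·0+6·5+3·8 = 54 | 5·0+6·5+4·6 = 54
J: 1·2+6·7+3·0 = 44 | 5·2+6·5+4·1 = 44
gcd(1,6,3,5,6,4) = 1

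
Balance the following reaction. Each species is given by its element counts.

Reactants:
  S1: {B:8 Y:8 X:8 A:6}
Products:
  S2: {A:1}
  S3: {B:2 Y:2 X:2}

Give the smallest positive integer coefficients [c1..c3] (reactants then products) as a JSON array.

B: 1·8 = 8 | 6·0+4·2 = 8
Y: 1·8 = 8 | 6·0+4·2 = 8
X: 1·8 = 8 | 6·0+4·2 = 8
A: 1·6 = 6 | 6·1+4·0 = 6
gcd(1,6,4) = 1

Coefficients: [1, 6, 4]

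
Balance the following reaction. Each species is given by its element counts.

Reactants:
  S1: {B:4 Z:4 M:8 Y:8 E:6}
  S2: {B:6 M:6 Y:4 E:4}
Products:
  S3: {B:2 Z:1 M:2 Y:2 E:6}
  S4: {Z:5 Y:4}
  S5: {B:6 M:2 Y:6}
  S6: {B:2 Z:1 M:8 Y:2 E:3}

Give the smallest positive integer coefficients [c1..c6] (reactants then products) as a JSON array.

Coefficients: [4, 6, 5, 1, 5, 6]

B: 4·4+6·6 = 52 | 5·2+1·0+5·6+6·2 = 52
Z: 4·4+6·0 = 16 | 5·1+1·5+5·0+6·1 = 16
M: 4·8+6·6 = 68 | 5·2+1·0+5·2+6·8 = 68
Y: 4·8+6·4 = 56 | 5·2+1·4+5·6+6·2 = 56
E: 4·6+6·4 = 48 | 5·6+1·0+5·0+6·3 = 48
gcd(4,6,5,1,5,6) = 1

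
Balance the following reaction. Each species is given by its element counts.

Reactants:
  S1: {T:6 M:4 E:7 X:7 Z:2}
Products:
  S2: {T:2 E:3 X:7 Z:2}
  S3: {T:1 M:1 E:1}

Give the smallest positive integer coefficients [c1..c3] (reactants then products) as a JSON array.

Coefficients: [1, 1, 4]

T: 1·6 = 6 | 1·2+4·1 = 6
M: 1·4 = 4 | 1·0+4·1 = 4
E: 1·7 = 7 | 1·3+4·1 = 7
X: 1·7 = 7 | 1·7+4·0 = 7
Z: 1·2 = 2 | 1·2+4·0 = 2
gcd(1,1,4) = 1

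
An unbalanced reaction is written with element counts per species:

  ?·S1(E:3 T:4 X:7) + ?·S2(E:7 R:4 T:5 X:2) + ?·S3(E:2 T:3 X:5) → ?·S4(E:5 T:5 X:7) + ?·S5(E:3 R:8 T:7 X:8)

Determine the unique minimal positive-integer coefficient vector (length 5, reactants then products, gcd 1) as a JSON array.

E: 3·3+2·7+5·2 = 33 | 6·5+1·3 = 33
R: 3·0+2·4+5·0 = 8 | 6·0+1·8 = 8
T: 3·4+2·5+5·3 = 37 | 6·5+1·7 = 37
X: 3·7+2·2+5·5 = 50 | 6·7+1·8 = 50
gcd(3,2,5,6,1) = 1

Coefficients: [3, 2, 5, 6, 1]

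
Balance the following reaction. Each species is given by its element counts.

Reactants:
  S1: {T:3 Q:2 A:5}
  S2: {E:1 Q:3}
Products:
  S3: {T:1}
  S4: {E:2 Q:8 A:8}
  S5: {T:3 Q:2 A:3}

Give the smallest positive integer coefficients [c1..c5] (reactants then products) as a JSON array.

E: 5·0+4·1 = 4 | 6·0+2·2+3·0 = 4
T: 5·3+4·0 = 15 | 6·1+2·0+3·3 = 15
Q: 5·2+4·3 = 22 | 6·0+2·8+3·2 = 22
A: 5·5+4·0 = 25 | 6·0+2·8+3·3 = 25
gcd(5,4,6,2,3) = 1

Coefficients: [5, 4, 6, 2, 3]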